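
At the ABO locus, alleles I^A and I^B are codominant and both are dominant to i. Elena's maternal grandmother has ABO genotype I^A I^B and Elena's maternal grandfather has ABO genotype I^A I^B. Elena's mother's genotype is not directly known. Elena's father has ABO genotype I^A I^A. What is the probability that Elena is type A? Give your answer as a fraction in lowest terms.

Elena's mother's ABO genotype from I^A I^B × I^A I^B: 1/4 I^A I^A, 1/2 I^A I^B, 1/4 I^B I^B.
Crossing each possibility with the father I^A I^A and summing P(type A): 1/4·1 + 1/2·1/2 + 1/4·0 = 1/2.

1/2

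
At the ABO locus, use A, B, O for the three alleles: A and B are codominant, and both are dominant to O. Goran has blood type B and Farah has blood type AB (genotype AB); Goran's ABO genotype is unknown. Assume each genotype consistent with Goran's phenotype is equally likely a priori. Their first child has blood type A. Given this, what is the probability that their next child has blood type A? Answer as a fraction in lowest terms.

Possible genotypes: Goran ∈ {BB, BO}; Farah ∈ {AB}.
Weight each parental genotype pair by prior × P(type-A child):
  BO × AB: posterior weight 1; P(next child type A) = 1/4.
Weighted sum = 1/4.

1/4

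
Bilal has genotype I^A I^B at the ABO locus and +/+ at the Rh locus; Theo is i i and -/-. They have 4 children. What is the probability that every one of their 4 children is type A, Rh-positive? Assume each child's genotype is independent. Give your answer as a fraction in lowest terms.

1/16

ABO cross I^A I^B × i i → 1/2 A, 1/2 B.
Rh cross +/+ × -/- → 1 Rh+; so P(type A, Rh-positive) = 1/2 × 1 = 1/2 per child.
All 4 independent: (1/2)^4 = 1/16.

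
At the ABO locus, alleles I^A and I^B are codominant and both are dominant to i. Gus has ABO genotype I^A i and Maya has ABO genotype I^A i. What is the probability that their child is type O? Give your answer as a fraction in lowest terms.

ABO cross I^A i × I^A i → offspring phenotypes: 1/4 O, 3/4 A.
So P(type O) = 1/4.

1/4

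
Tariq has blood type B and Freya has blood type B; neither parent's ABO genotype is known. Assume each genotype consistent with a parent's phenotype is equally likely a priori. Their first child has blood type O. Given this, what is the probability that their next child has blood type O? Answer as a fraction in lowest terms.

1/4

Possible genotypes: Tariq ∈ {I^B I^B, I^B i}; Freya ∈ {I^B I^B, I^B i}.
Weight each parental genotype pair by prior × P(type-O child):
  I^B i × I^B i: posterior weight 1; P(next child type O) = 1/4.
Weighted sum = 1/4.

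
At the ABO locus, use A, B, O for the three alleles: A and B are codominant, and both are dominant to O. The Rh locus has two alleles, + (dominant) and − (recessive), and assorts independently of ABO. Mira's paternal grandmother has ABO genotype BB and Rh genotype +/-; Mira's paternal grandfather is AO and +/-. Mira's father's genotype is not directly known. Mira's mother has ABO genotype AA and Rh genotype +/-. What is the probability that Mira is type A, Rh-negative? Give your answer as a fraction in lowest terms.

1/8

Mira's father's ABO genotype from BB × AO: 1/2 AB, 1/2 BO.
Crossing each possibility with the mother AA and summing P(type A): 1/2·1/2 + 1/2·1/2 = 1/2.
Similarly for Rh via the father's Rh distribution: P(Rh-) = 1/4.
Independent loci: 1/2 × 1/4 = 1/8.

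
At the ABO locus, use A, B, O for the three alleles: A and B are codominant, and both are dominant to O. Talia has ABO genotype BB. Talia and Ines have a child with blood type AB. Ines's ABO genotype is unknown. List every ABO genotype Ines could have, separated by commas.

For each candidate genotype of Ines, check whether crossing it with BB can produce every observed child phenotype.
  AA → possible child types {AB} ✓
  AB → possible child types {B, AB} ✓
  AO → possible child types {B, AB} ✓
  BB → possible child types {B} ✗
  BO → possible child types {B} ✗
  OO → possible child types {B} ✗

AA, AB, AO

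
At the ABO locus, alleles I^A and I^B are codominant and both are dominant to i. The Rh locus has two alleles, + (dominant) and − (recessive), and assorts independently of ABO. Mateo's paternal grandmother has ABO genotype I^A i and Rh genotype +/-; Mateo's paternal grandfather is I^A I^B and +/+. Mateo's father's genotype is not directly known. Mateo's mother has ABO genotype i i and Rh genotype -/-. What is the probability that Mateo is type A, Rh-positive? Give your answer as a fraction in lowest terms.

Mateo's father's ABO genotype from I^A i × I^A I^B: 1/4 I^A I^A, 1/4 I^A I^B, 1/4 I^A i, 1/4 I^B i.
Crossing each possibility with the mother i i and summing P(type A): 1/4·1 + 1/4·1/2 + 1/4·1/2 + 1/4·0 = 1/2.
Similarly for Rh via the father's Rh distribution: P(Rh+) = 3/4.
Independent loci: 1/2 × 3/4 = 3/8.

3/8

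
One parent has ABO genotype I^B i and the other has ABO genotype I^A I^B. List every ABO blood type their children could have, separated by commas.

Gametes from I^B i × I^A I^B give offspring ABO genotypes I^A I^B, I^A i, I^B I^B, I^B i, i.e. phenotypes A, B, AB.

A, B, AB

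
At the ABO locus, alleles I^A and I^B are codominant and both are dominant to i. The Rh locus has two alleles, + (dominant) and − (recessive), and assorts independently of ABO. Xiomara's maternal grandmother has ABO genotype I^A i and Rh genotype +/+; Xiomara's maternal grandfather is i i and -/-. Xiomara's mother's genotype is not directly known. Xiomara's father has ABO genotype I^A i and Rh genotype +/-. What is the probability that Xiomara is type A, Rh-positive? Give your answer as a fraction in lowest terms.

Xiomara's mother's ABO genotype from I^A i × i i: 1/2 I^A i, 1/2 i i.
Crossing each possibility with the father I^A i and summing P(type A): 1/2·3/4 + 1/2·1/2 = 5/8.
Similarly for Rh via the mother's Rh distribution: P(Rh+) = 3/4.
Independent loci: 5/8 × 3/4 = 15/32.

15/32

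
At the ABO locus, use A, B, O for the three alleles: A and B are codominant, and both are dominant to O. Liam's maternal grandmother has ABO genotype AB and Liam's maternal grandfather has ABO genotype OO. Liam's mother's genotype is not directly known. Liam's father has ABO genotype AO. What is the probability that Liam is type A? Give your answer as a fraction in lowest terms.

Liam's mother's ABO genotype from AB × OO: 1/2 AO, 1/2 BO.
Crossing each possibility with the father AO and summing P(type A): 1/2·3/4 + 1/2·1/4 = 1/2.

1/2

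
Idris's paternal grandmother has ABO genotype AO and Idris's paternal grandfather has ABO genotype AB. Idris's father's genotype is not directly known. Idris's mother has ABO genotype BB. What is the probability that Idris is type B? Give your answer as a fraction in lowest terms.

Idris's father's ABO genotype from AO × AB: 1/4 AA, 1/4 AB, 1/4 AO, 1/4 BO.
Crossing each possibility with the mother BB and summing P(type B): 1/4·0 + 1/4·1/2 + 1/4·1/2 + 1/4·1 = 1/2.

1/2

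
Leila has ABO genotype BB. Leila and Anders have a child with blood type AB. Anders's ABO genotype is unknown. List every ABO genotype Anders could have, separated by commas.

For each candidate genotype of Anders, check whether crossing it with BB can produce every observed child phenotype.
  AA → possible child types {AB} ✓
  AB → possible child types {B, AB} ✓
  AO → possible child types {B, AB} ✓
  BB → possible child types {B} ✗
  BO → possible child types {B} ✗
  OO → possible child types {B} ✗

AA, AB, AO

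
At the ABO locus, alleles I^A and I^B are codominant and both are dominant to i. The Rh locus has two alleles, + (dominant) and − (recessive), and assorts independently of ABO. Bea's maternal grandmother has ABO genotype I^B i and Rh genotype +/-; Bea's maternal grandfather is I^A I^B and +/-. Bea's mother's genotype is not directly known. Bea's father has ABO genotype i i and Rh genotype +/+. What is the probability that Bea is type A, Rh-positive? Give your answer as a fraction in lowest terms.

1/4

Bea's mother's ABO genotype from I^B i × I^A I^B: 1/4 I^A I^B, 1/4 I^A i, 1/4 I^B I^B, 1/4 I^B i.
Crossing each possibility with the father i i and summing P(type A): 1/4·1/2 + 1/4·1/2 + 1/4·0 + 1/4·0 = 1/4.
Similarly for Rh via the mother's Rh distribution: P(Rh+) = 1.
Independent loci: 1/4 × 1 = 1/4.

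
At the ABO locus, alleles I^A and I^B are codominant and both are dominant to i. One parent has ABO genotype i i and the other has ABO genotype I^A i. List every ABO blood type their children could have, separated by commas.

O, A

Gametes from i i × I^A i give offspring ABO genotypes I^A i, i i, i.e. phenotypes O, A.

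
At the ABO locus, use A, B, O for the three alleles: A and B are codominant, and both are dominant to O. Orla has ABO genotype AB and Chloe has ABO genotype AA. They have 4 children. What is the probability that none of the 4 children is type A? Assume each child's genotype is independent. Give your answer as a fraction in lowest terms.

ABO cross AB × AA → 1/2 A, 1/2 AB.
So P(type A) = 1/2 per child.
P(not type A) = 1/2 for one child; (1/2)^4 = 1/16.

1/16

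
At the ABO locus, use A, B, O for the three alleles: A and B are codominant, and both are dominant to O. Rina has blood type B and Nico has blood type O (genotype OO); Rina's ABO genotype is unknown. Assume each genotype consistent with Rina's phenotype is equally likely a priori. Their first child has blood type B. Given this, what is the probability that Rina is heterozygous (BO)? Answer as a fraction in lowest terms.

Possible genotypes: Rina ∈ {BB, BO}; Nico ∈ {OO}.
Weight each parental genotype pair by prior × P(type-B child):
  BB × OO: posterior weight 2/3.
  BO × OO: posterior weight 1/3.
Sum the posterior weight over pairs where Rina is BO: 1/3.

1/3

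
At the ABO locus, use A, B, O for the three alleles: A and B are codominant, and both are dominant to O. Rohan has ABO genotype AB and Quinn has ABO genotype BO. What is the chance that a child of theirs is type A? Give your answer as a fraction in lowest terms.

1/4

ABO cross AB × BO → offspring phenotypes: 1/4 A, 1/2 B, 1/4 AB.
So P(type A) = 1/4.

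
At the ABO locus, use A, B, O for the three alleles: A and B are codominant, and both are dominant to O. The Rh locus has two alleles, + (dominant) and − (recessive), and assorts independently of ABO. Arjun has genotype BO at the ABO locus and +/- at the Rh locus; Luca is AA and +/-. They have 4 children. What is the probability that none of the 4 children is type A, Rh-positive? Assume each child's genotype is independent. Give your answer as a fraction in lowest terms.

625/4096

ABO cross BO × AA → 1/2 A, 1/2 AB.
Rh cross +/- × +/- → 3/4 Rh+, 1/4 Rh-; so P(type A, Rh-positive) = 1/2 × 3/4 = 3/8 per child.
P(not type A, Rh-positive) = 5/8 for one child; (5/8)^4 = 625/4096.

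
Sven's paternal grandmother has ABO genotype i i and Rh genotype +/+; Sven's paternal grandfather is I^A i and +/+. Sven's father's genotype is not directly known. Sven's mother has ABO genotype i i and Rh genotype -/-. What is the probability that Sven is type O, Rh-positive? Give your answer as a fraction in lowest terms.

Sven's father's ABO genotype from i i × I^A i: 1/2 I^A i, 1/2 i i.
Crossing each possibility with the mother i i and summing P(type O): 1/2·1/2 + 1/2·1 = 3/4.
Similarly for Rh via the father's Rh distribution: P(Rh+) = 1.
Independent loci: 3/4 × 1 = 3/4.

3/4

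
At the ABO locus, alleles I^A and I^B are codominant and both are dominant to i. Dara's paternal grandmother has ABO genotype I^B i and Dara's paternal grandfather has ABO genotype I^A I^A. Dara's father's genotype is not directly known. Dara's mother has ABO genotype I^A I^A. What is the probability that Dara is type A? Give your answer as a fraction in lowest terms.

3/4

Dara's father's ABO genotype from I^B i × I^A I^A: 1/2 I^A I^B, 1/2 I^A i.
Crossing each possibility with the mother I^A I^A and summing P(type A): 1/2·1/2 + 1/2·1 = 3/4.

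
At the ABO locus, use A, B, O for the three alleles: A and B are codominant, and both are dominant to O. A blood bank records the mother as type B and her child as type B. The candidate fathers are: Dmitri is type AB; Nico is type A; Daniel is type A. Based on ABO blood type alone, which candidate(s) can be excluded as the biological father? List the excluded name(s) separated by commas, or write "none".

none

A candidate is excluded only if no genotype consistent with his phenotype could produce a type B child with a type B mother.
Every candidate has at least one consistent genotype combination, so none can be excluded.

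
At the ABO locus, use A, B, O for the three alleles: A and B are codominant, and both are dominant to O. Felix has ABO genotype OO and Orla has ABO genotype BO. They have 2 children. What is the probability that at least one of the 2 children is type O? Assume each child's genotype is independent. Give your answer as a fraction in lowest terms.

3/4

ABO cross OO × BO → 1/2 O, 1/2 B.
So P(type O) = 1/2 per child.
P(none) = (1/2)^2 = 1/4; P(at least one) = 1 − 1/4 = 3/4.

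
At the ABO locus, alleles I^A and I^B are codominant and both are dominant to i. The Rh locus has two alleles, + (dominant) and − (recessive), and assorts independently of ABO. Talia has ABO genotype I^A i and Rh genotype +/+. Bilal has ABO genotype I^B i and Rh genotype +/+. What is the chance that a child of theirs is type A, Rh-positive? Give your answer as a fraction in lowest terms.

ABO cross I^A i × I^B i → offspring phenotypes: 1/4 O, 1/4 A, 1/4 B, 1/4 AB.
Rh cross +/+ × +/+ → 1 Rh+.
Independent loci: P(type A, Rh-positive) = 1/4 × 1 = 1/4.

1/4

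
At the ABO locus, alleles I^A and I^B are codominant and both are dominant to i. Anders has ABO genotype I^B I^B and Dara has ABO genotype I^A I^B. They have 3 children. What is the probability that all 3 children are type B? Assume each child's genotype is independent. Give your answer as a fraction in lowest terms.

1/8

ABO cross I^B I^B × I^A I^B → 1/2 B, 1/2 AB.
So P(type B) = 1/2 per child.
All 3 independent: (1/2)^3 = 1/8.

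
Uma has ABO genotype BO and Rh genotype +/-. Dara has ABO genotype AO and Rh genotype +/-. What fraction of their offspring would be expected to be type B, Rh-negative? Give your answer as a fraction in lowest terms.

1/16

ABO cross BO × AO → offspring phenotypes: 1/4 O, 1/4 A, 1/4 B, 1/4 AB.
Rh cross +/- × +/- → 3/4 Rh+, 1/4 Rh-.
Independent loci: P(type B, Rh-negative) = 1/4 × 1/4 = 1/16.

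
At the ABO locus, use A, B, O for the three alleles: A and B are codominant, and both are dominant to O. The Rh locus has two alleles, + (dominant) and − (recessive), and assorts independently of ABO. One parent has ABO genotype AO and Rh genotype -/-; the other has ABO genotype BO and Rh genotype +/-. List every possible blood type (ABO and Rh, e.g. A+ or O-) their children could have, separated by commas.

Gametes from AO × BO give offspring ABO genotypes AB, AO, BO, OO, i.e. phenotypes O, A, B, AB.
Rh cross -/- × +/- → phenotypes Rh+, Rh-.
Combining independently: O+, O-, A+, A-, B+, B-, AB+, AB-.

O+, O-, A+, A-, B+, B-, AB+, AB-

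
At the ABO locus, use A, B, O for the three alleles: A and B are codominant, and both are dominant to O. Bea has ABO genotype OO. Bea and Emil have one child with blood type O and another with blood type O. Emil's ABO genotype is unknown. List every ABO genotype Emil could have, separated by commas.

For each candidate genotype of Emil, check whether crossing it with OO can produce every observed child phenotype.
  AA → possible child types {A} ✗
  AB → possible child types {A, B} ✗
  AO → possible child types {O, A} ✓
  BB → possible child types {B} ✗
  BO → possible child types {O, B} ✓
  OO → possible child types {O} ✓

AO, BO, OO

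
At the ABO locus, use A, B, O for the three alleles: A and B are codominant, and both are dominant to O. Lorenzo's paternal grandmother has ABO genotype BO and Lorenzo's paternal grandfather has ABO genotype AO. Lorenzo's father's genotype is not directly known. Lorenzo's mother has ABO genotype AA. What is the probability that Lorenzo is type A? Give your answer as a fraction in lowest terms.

3/4

Lorenzo's father's ABO genotype from BO × AO: 1/4 AB, 1/4 AO, 1/4 BO, 1/4 OO.
Crossing each possibility with the mother AA and summing P(type A): 1/4·1/2 + 1/4·1 + 1/4·1/2 + 1/4·1 = 3/4.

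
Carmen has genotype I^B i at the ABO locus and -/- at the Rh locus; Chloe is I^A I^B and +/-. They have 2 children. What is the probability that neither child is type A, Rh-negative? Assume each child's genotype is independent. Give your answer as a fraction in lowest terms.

49/64

ABO cross I^B i × I^A I^B → 1/4 A, 1/2 B, 1/4 AB.
Rh cross -/- × +/- → 1/2 Rh+, 1/2 Rh-; so P(type A, Rh-negative) = 1/4 × 1/2 = 1/8 per child.
P(not type A, Rh-negative) = 7/8 for one child; (7/8)^2 = 49/64.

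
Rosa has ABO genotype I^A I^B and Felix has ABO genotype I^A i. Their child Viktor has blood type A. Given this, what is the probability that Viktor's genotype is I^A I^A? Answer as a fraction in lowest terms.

1/2

Cross I^A I^B × I^A i → 1/4 I^A I^A, 1/4 I^A I^B, 1/4 I^A i, 1/4 I^B i.
Type-A genotypes among offspring: I^A I^A (1/4), I^A i (1/4); total 1/2.
P(I^A I^A | type A) = (1/4) / (1/2) = 1/2.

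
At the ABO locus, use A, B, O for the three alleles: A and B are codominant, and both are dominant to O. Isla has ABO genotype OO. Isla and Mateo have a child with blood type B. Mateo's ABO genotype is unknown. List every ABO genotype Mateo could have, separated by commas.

For each candidate genotype of Mateo, check whether crossing it with OO can produce every observed child phenotype.
  AA → possible child types {A} ✗
  AB → possible child types {A, B} ✓
  AO → possible child types {O, A} ✗
  BB → possible child types {B} ✓
  BO → possible child types {O, B} ✓
  OO → possible child types {O} ✗

AB, BB, BO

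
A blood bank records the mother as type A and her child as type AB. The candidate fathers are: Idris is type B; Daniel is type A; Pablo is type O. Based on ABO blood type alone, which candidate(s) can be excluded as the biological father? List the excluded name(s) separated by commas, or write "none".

A candidate is excluded only if no genotype consistent with his phenotype could produce a type AB child with a type A mother.
Daniel (type A): no genotype consistent with that phenotype can produce a type-AB child with a type-A mother.
Pablo (type O): no genotype consistent with that phenotype can produce a type-AB child with a type-A mother.

Daniel, Pablo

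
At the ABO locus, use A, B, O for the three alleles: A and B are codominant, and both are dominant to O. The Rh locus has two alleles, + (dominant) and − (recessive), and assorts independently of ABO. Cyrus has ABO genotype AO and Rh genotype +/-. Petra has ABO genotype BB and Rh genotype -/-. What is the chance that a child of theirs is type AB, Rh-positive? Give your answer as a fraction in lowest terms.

ABO cross AO × BB → offspring phenotypes: 1/2 B, 1/2 AB.
Rh cross +/- × -/- → 1/2 Rh+, 1/2 Rh-.
Independent loci: P(type AB, Rh-positive) = 1/2 × 1/2 = 1/4.

1/4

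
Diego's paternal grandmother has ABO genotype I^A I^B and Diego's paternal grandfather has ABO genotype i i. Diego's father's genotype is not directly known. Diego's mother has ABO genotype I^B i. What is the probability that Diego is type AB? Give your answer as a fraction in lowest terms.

Diego's father's ABO genotype from I^A I^B × i i: 1/2 I^A i, 1/2 I^B i.
Crossing each possibility with the mother I^B i and summing P(type AB): 1/2·1/4 + 1/2·0 = 1/8.

1/8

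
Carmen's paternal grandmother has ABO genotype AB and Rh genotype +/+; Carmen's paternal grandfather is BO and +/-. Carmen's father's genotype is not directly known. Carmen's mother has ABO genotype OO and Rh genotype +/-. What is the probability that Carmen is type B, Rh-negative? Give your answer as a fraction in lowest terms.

Carmen's father's ABO genotype from AB × BO: 1/4 AB, 1/4 AO, 1/4 BB, 1/4 BO.
Crossing each possibility with the mother OO and summing P(type B): 1/4·1/2 + 1/4·0 + 1/4·1 + 1/4·1/2 = 1/2.
Similarly for Rh via the father's Rh distribution: P(Rh-) = 1/8.
Independent loci: 1/2 × 1/8 = 1/16.

1/16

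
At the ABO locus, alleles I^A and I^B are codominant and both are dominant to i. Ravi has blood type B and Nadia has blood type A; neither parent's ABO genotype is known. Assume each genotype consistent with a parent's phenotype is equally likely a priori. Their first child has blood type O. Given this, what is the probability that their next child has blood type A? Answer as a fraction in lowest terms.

Possible genotypes: Ravi ∈ {I^B I^B, I^B i}; Nadia ∈ {I^A I^A, I^A i}.
Weight each parental genotype pair by prior × P(type-O child):
  I^B i × I^A i: posterior weight 1; P(next child type A) = 1/4.
Weighted sum = 1/4.

1/4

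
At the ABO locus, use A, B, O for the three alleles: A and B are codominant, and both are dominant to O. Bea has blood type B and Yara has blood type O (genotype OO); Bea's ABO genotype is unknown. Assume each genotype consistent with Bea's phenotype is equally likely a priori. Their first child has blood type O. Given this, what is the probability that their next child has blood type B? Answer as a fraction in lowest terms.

1/2

Possible genotypes: Bea ∈ {BB, BO}; Yara ∈ {OO}.
Weight each parental genotype pair by prior × P(type-O child):
  BO × OO: posterior weight 1; P(next child type B) = 1/2.
Weighted sum = 1/2.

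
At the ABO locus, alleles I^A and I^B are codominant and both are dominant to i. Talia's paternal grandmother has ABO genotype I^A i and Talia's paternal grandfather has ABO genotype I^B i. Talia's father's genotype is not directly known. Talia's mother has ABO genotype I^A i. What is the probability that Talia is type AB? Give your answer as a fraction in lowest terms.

Talia's father's ABO genotype from I^A i × I^B i: 1/4 I^A I^B, 1/4 I^A i, 1/4 I^B i, 1/4 i i.
Crossing each possibility with the mother I^A i and summing P(type AB): 1/4·1/4 + 1/4·0 + 1/4·1/4 + 1/4·0 = 1/8.

1/8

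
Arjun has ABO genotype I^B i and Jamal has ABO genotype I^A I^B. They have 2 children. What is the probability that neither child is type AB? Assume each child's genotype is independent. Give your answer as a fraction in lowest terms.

ABO cross I^B i × I^A I^B → 1/4 A, 1/2 B, 1/4 AB.
So P(type AB) = 1/4 per child.
P(not type AB) = 3/4 for one child; (3/4)^2 = 9/16.

9/16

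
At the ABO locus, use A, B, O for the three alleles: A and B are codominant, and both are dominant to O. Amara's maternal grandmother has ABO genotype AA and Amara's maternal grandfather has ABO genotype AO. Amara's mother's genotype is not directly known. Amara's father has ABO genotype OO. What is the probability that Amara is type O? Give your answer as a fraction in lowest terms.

1/4

Amara's mother's ABO genotype from AA × AO: 1/2 AA, 1/2 AO.
Crossing each possibility with the father OO and summing P(type O): 1/2·0 + 1/2·1/2 = 1/4.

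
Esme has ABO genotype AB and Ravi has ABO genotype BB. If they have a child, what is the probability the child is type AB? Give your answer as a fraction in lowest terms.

ABO cross AB × BB → offspring phenotypes: 1/2 B, 1/2 AB.
So P(type AB) = 1/2.

1/2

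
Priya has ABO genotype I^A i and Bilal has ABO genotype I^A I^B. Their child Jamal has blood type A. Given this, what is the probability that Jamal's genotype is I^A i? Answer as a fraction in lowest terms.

Cross I^A i × I^A I^B → 1/4 I^A I^A, 1/4 I^A I^B, 1/4 I^A i, 1/4 I^B i.
Type-A genotypes among offspring: I^A I^A (1/4), I^A i (1/4); total 1/2.
P(I^A i | type A) = (1/4) / (1/2) = 1/2.

1/2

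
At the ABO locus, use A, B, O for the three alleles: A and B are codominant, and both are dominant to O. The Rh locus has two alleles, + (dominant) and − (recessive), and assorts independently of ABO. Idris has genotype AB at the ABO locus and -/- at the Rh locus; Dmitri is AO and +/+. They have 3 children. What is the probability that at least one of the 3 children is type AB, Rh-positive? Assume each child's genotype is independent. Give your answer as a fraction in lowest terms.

ABO cross AB × AO → 1/2 A, 1/4 B, 1/4 AB.
Rh cross -/- × +/+ → 1 Rh+; so P(type AB, Rh-positive) = 1/4 × 1 = 1/4 per child.
P(none) = (3/4)^3 = 27/64; P(at least one) = 1 − 27/64 = 37/64.

37/64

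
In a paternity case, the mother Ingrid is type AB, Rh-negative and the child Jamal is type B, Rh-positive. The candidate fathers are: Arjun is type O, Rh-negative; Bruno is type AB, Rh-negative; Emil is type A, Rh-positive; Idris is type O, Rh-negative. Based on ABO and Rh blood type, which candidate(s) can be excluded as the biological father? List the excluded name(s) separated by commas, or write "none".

A candidate is excluded only if no genotype consistent with his phenotype could produce a type B, Rh-positive child with a type AB, Rh-negative mother.
Arjun (type O, Rh-): no genotype consistent with that phenotype can produce a type-B Rh+ child with a type-AB mother.
Bruno (type AB, Rh-): no genotype consistent with that phenotype can produce a type-B Rh+ child with a type-AB mother.
Idris (type O, Rh-): no genotype consistent with that phenotype can produce a type-B Rh+ child with a type-AB mother.

Arjun, Bruno, Idris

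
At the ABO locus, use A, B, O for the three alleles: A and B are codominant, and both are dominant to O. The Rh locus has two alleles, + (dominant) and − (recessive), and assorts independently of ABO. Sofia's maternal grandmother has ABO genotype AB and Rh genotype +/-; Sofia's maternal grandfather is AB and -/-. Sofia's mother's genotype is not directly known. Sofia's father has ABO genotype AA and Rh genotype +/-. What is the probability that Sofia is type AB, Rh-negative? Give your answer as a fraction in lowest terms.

Sofia's mother's ABO genotype from AB × AB: 1/4 AA, 1/2 AB, 1/4 BB.
Crossing each possibility with the father AA and summing P(type AB): 1/4·0 + 1/2·1/2 + 1/4·1 = 1/2.
Similarly for Rh via the mother's Rh distribution: P(Rh-) = 3/8.
Independent loci: 1/2 × 3/8 = 3/16.

3/16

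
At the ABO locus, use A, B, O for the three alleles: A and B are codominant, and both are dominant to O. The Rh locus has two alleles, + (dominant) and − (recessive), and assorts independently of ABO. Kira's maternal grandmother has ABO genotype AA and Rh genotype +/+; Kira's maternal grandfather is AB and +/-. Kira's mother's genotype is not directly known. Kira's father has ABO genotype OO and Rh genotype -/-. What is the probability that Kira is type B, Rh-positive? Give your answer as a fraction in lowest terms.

Kira's mother's ABO genotype from AA × AB: 1/2 AA, 1/2 AB.
Crossing each possibility with the father OO and summing P(type B): 1/2·0 + 1/2·1/2 = 1/4.
Similarly for Rh via the mother's Rh distribution: P(Rh+) = 3/4.
Independent loci: 1/4 × 3/4 = 3/16.

3/16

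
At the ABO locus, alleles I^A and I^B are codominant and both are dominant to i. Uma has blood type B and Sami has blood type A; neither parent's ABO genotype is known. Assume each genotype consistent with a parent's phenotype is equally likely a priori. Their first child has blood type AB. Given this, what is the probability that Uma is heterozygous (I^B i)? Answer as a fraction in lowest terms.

Possible genotypes: Uma ∈ {I^B I^B, I^B i}; Sami ∈ {I^A I^A, I^A i}.
Weight each parental genotype pair by prior × P(type-AB child):
  I^B I^B × I^A I^A: posterior weight 4/9.
  I^B I^B × I^A i: posterior weight 2/9.
  I^B i × I^A I^A: posterior weight 2/9.
  I^B i × I^A i: posterior weight 1/9.
Sum the posterior weight over pairs where Uma is I^B i: 1/3.

1/3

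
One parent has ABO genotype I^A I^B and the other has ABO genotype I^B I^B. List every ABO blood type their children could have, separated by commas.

B, AB

Gametes from I^A I^B × I^B I^B give offspring ABO genotypes I^A I^B, I^B I^B, i.e. phenotypes B, AB.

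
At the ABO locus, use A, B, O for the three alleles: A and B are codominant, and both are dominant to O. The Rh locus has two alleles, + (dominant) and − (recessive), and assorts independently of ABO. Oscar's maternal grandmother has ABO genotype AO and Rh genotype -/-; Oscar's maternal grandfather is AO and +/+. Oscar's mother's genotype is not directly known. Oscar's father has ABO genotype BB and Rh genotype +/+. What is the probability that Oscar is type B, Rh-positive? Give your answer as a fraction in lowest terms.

Oscar's mother's ABO genotype from AO × AO: 1/4 AA, 1/2 AO, 1/4 OO.
Crossing each possibility with the father BB and summing P(type B): 1/4·0 + 1/2·1/2 + 1/4·1 = 1/2.
Similarly for Rh via the mother's Rh distribution: P(Rh+) = 1.
Independent loci: 1/2 × 1 = 1/2.

1/2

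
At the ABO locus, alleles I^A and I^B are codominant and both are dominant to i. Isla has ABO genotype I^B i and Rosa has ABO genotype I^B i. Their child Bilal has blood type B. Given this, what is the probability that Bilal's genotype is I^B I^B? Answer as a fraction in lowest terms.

1/3

Cross I^B i × I^B i → 1/4 I^B I^B, 1/2 I^B i, 1/4 i i.
Type-B genotypes among offspring: I^B I^B (1/4), I^B i (1/2); total 3/4.
P(I^B I^B | type B) = (1/4) / (3/4) = 1/3.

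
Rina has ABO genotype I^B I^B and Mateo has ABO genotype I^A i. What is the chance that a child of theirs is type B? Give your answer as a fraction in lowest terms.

1/2

ABO cross I^B I^B × I^A i → offspring phenotypes: 1/2 B, 1/2 AB.
So P(type B) = 1/2.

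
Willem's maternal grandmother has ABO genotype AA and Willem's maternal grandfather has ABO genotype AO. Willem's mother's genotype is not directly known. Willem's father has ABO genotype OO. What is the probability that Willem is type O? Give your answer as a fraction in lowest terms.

1/4

Willem's mother's ABO genotype from AA × AO: 1/2 AA, 1/2 AO.
Crossing each possibility with the father OO and summing P(type O): 1/2·0 + 1/2·1/2 = 1/4.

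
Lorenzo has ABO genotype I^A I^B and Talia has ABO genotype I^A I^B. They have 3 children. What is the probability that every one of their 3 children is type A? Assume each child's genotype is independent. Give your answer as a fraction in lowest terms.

1/64

ABO cross I^A I^B × I^A I^B → 1/4 A, 1/4 B, 1/2 AB.
So P(type A) = 1/4 per child.
All 3 independent: (1/4)^3 = 1/64.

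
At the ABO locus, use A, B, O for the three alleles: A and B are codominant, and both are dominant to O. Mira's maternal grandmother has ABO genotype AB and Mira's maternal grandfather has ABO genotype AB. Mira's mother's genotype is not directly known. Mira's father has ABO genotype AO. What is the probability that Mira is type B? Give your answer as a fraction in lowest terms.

Mira's mother's ABO genotype from AB × AB: 1/4 AA, 1/2 AB, 1/4 BB.
Crossing each possibility with the father AO and summing P(type B): 1/4·0 + 1/2·1/4 + 1/4·1/2 = 1/4.

1/4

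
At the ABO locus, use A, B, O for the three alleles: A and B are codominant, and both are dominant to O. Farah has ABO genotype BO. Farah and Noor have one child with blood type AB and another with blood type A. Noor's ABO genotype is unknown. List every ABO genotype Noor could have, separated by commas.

For each candidate genotype of Noor, check whether crossing it with BO can produce every observed child phenotype.
  AA → possible child types {A, AB} ✓
  AB → possible child types {A, B, AB} ✓
  AO → possible child types {O, A, B, AB} ✓
  BB → possible child types {B} ✗
  BO → possible child types {O, B} ✗
  OO → possible child types {O, B} ✗

AA, AB, AO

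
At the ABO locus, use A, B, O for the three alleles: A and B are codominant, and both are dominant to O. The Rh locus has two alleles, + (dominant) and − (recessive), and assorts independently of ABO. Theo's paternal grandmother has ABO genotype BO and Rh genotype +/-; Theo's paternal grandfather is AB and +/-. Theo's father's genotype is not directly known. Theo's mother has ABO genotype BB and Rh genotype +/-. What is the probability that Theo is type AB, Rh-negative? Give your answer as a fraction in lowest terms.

1/16

Theo's father's ABO genotype from BO × AB: 1/4 AB, 1/4 AO, 1/4 BB, 1/4 BO.
Crossing each possibility with the mother BB and summing P(type AB): 1/4·1/2 + 1/4·1/2 + 1/4·0 + 1/4·0 = 1/4.
Similarly for Rh via the father's Rh distribution: P(Rh-) = 1/4.
Independent loci: 1/4 × 1/4 = 1/16.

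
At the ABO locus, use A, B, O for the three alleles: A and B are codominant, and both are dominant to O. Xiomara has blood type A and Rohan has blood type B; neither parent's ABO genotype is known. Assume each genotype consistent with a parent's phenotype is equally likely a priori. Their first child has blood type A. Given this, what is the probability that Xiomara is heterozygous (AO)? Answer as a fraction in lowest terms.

1/3

Possible genotypes: Xiomara ∈ {AA, AO}; Rohan ∈ {BB, BO}.
Weight each parental genotype pair by prior × P(type-A child):
  AA × BO: posterior weight 2/3.
  AO × BO: posterior weight 1/3.
Sum the posterior weight over pairs where Xiomara is AO: 1/3.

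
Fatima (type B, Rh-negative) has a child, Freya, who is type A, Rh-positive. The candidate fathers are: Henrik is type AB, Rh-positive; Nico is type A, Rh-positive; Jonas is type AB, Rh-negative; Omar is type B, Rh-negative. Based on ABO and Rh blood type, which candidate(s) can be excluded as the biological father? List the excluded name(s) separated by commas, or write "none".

Jonas, Omar

A candidate is excluded only if no genotype consistent with his phenotype could produce a type A, Rh-positive child with a type B, Rh-negative mother.
Jonas (type AB, Rh-): no genotype consistent with that phenotype can produce a type-A Rh+ child with a type-B mother.
Omar (type B, Rh-): no genotype consistent with that phenotype can produce a type-A Rh+ child with a type-B mother.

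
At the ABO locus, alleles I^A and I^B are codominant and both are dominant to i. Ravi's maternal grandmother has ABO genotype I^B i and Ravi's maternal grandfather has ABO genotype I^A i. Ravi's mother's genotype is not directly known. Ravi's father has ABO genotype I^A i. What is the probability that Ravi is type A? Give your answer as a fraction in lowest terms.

Ravi's mother's ABO genotype from I^B i × I^A i: 1/4 I^A I^B, 1/4 I^A i, 1/4 I^B i, 1/4 i i.
Crossing each possibility with the father I^A i and summing P(type A): 1/4·1/2 + 1/4·3/4 + 1/4·1/4 + 1/4·1/2 = 1/2.

1/2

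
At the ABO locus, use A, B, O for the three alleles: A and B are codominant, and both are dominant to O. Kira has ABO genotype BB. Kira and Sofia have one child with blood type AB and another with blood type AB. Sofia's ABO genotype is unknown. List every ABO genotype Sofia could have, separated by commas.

For each candidate genotype of Sofia, check whether crossing it with BB can produce every observed child phenotype.
  AA → possible child types {AB} ✓
  AB → possible child types {B, AB} ✓
  AO → possible child types {B, AB} ✓
  BB → possible child types {B} ✗
  BO → possible child types {B} ✗
  OO → possible child types {B} ✗

AA, AB, AO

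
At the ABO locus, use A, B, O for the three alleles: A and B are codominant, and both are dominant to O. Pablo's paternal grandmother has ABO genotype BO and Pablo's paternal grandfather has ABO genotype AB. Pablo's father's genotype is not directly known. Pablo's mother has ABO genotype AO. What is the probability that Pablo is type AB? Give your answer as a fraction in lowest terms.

Pablo's father's ABO genotype from BO × AB: 1/4 AB, 1/4 AO, 1/4 BB, 1/4 BO.
Crossing each possibility with the mother AO and summing P(type AB): 1/4·1/4 + 1/4·0 + 1/4·1/2 + 1/4·1/4 = 1/4.

1/4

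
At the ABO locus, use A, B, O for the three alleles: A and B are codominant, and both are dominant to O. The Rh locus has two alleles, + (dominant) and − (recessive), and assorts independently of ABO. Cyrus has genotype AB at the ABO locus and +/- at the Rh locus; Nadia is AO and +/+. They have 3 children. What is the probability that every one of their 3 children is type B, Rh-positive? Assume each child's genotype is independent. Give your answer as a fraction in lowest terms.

ABO cross AB × AO → 1/2 A, 1/4 B, 1/4 AB.
Rh cross +/- × +/+ → 1 Rh+; so P(type B, Rh-positive) = 1/4 × 1 = 1/4 per child.
All 3 independent: (1/4)^3 = 1/64.

1/64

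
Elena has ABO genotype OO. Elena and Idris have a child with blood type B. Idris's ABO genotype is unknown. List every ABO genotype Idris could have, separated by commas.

For each candidate genotype of Idris, check whether crossing it with OO can produce every observed child phenotype.
  AA → possible child types {A} ✗
  AB → possible child types {A, B} ✓
  AO → possible child types {O, A} ✗
  BB → possible child types {B} ✓
  BO → possible child types {O, B} ✓
  OO → possible child types {O} ✗

AB, BB, BO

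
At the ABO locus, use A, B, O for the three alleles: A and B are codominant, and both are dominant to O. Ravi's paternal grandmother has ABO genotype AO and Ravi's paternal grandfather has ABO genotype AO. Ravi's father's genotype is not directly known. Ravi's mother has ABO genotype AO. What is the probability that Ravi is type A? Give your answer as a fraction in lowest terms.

3/4

Ravi's father's ABO genotype from AO × AO: 1/4 AA, 1/2 AO, 1/4 OO.
Crossing each possibility with the mother AO and summing P(type A): 1/4·1 + 1/2·3/4 + 1/4·1/2 = 3/4.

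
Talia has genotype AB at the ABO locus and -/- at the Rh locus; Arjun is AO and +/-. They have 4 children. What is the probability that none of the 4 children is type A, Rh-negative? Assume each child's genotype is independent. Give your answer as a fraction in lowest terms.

ABO cross AB × AO → 1/2 A, 1/4 B, 1/4 AB.
Rh cross -/- × +/- → 1/2 Rh+, 1/2 Rh-; so P(type A, Rh-negative) = 1/2 × 1/2 = 1/4 per child.
P(not type A, Rh-negative) = 3/4 for one child; (3/4)^4 = 81/256.

81/256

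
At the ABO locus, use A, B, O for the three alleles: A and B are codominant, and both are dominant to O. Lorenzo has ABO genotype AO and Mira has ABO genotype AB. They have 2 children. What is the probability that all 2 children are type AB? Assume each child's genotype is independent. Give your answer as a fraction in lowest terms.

ABO cross AO × AB → 1/2 A, 1/4 B, 1/4 AB.
So P(type AB) = 1/4 per child.
All 2 independent: (1/4)^2 = 1/16.

1/16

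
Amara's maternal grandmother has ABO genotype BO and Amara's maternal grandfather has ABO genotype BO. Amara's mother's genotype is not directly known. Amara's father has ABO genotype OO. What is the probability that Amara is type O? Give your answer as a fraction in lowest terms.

1/2

Amara's mother's ABO genotype from BO × BO: 1/4 BB, 1/2 BO, 1/4 OO.
Crossing each possibility with the father OO and summing P(type O): 1/4·0 + 1/2·1/2 + 1/4·1 = 1/2.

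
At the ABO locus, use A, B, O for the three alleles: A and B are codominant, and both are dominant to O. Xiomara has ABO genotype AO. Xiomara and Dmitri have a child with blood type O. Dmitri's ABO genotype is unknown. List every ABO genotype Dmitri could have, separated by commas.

For each candidate genotype of Dmitri, check whether crossing it with AO can produce every observed child phenotype.
  AA → possible child types {A} ✗
  AB → possible child types {A, B, AB} ✗
  AO → possible child types {O, A} ✓
  BB → possible child types {B, AB} ✗
  BO → possible child types {O, A, B, AB} ✓
  OO → possible child types {O, A} ✓

AO, BO, OO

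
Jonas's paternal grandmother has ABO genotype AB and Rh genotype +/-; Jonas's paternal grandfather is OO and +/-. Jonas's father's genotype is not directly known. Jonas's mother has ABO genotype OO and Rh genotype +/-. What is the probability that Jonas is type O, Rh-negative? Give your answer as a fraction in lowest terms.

Jonas's father's ABO genotype from AB × OO: 1/2 AO, 1/2 BO.
Crossing each possibility with the mother OO and summing P(type O): 1/2·1/2 + 1/2·1/2 = 1/2.
Similarly for Rh via the father's Rh distribution: P(Rh-) = 1/4.
Independent loci: 1/2 × 1/4 = 1/8.

1/8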